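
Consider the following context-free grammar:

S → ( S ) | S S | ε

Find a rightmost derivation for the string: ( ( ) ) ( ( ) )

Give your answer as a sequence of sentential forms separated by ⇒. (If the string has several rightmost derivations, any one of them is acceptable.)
Start with S.
Step 1: the rightmost non-terminal is S; apply S → S S:  S S
Step 2: the rightmost non-terminal is S; apply S → ( S ):  S ( S )
Step 3: the rightmost non-terminal is S; apply S → ( S ):  S ( ( S ) )
Step 4: the rightmost non-terminal is S; apply S → ε:  S ( ( ) )
Step 5: the rightmost non-terminal is S; apply S → ( S ):  ( S ) ( ( ) )
Step 6: the rightmost non-terminal is S; apply S → ( S ):  ( ( S ) ) ( ( ) )
Step 7: the rightmost non-terminal is S; apply S → ε:  ( ( ) ) ( ( ) )

Final answer: S ⇒ S S ⇒ S ( S ) ⇒ S ( ( S ) ) ⇒ S ( ( ) ) ⇒ ( S ) ( ( ) ) ⇒ ( ( S ) ) ( ( ) ) ⇒ ( ( ) ) ( ( ) )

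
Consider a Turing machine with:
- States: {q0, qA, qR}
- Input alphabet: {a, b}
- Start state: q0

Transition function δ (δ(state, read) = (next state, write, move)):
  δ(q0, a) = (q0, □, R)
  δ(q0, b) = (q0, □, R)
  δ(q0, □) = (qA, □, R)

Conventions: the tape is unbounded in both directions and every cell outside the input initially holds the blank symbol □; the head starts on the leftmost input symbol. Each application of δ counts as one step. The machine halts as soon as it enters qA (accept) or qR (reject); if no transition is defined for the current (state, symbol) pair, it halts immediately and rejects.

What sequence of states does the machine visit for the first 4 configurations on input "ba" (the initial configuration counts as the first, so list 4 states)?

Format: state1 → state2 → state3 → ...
Step 0: [q0]ba (head at position 0)
Step 1: δ(q0, b) = (q0, □, R)  ⊢  □[q0]a (head at position 1)
Step 2: δ(q0, a) = (q0, □, R)  ⊢  □□[q0]□ (head at position 2)
Step 3: δ(q0, □) = (qA, □, R)  ⊢  □□□[qA]□ (head at position 3)
Reading off the states of these 4 configurations: q0 → q0 → q0 → qA

Final answer: q0 → q0 → q0 → qA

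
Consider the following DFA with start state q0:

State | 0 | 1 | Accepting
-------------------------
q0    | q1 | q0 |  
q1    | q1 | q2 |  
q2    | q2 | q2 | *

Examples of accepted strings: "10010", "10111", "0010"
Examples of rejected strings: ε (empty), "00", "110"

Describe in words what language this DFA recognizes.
binary strings containing '01' as a substring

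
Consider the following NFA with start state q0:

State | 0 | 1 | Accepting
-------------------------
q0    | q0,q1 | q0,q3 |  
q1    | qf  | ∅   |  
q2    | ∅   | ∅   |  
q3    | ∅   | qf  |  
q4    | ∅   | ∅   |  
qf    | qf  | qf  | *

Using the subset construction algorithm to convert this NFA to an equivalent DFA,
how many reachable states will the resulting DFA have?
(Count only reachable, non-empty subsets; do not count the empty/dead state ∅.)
Start subset: {q0}
{q0}: on 0 → {q0, q1}, on 1 → {q0, q3}
{q0, q1}: on 0 → {q0, q1, qf}, on 1 → {q0, q3}
{q0, q3}: on 0 → {q0, q1}, on 1 → {q0, q3, qf}
{q0, q1, qf}: on 0 → {q0, q1, qf}, on 1 → {q0, q3, qf}
{q0, q3, qf}: on 0 → {q0, q1, qf}, on 1 → {q0, q3, qf}
Reachable non-empty subsets: {q0}, {q0, q1}, {q0, q3}, {q0, q1, qf}, {q0, q3, qf} — 5 in total.

Final answer: 5 states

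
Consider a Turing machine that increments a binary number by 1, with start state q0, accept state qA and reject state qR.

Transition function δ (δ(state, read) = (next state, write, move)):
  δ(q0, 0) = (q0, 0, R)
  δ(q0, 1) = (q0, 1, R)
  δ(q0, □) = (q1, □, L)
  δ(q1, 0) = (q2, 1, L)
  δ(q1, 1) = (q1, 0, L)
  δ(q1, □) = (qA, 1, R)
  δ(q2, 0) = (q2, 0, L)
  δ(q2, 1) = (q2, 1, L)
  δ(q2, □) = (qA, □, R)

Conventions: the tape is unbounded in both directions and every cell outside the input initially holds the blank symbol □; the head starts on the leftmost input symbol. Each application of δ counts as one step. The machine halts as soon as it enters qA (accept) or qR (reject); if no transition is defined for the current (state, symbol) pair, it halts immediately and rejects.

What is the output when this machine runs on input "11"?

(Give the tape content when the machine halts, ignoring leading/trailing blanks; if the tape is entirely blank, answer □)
Step 0: [q0]11 (head at position 0)
Step 1: δ(q0, 1) = (q0, 1, R)  ⊢  1[q0]1 (head at position 1)
Step 2: δ(q0, 1) = (q0, 1, R)  ⊢  11[q0]□ (head at position 2)
Step 3: δ(q0, □) = (q1, □, L)  ⊢  1[q1]1□ (head at position 1)
Step 4: δ(q1, 1) = (q1, 0, L)  ⊢  [q1]10□ (head at position 0)
Step 5: δ(q1, 1) = (q1, 0, L)  ⊢  [q1]□00□ (head at position -1)
Step 6: δ(q1, □) = (qA, 1, R)  ⊢  1[qA]00□ (head at position 0)
The machine is in qA, so it halts and accepts.
Tape content when halted (ignoring surrounding blanks): 100

Final answer: Output: 100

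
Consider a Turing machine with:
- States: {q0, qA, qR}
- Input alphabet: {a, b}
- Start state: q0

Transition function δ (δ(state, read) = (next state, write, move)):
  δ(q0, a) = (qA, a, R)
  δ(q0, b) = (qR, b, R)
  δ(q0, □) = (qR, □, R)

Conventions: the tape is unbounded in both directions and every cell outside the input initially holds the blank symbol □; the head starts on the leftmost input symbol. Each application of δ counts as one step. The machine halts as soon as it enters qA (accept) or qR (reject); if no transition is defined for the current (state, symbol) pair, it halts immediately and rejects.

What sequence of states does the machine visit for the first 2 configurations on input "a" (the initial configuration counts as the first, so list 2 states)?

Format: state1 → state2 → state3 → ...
Step 0: [q0]a (head at position 0)
Step 1: δ(q0, a) = (qA, a, R)  ⊢  a[qA]□ (head at position 1)
Reading off the states of these 2 configurations: q0 → qA

Final answer: q0 → qA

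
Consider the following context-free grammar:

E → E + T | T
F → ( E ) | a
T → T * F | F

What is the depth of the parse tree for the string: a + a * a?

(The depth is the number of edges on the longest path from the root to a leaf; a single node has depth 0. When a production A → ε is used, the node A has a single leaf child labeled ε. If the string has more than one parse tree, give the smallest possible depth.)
The grammar is unambiguous; the parse tree of a + a * a is:
E → E + T at the root (depth 0).
  Left E (depth 1) → T (2) → F (3) → a (4).
  Right T (depth 1) → T * F; that T (2) → F (3) → a (4); F (2) → a (3).
The longest root-to-leaf paths have 4 edges.
Depth = 4.

Final answer: 4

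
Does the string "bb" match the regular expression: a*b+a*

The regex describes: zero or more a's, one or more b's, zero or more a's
Yes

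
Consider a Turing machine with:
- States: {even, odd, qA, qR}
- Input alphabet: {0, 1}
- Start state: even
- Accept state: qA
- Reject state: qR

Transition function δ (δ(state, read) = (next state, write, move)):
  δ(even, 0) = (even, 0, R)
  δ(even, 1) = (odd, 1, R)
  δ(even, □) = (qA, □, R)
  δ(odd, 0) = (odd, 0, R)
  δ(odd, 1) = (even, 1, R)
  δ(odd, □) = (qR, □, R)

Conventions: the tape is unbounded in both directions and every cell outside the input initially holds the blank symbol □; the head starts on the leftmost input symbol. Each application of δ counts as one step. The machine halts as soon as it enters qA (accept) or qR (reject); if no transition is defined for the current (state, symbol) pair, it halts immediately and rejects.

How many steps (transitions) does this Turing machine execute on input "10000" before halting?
Step 0: [even]10000 (head at position 0)
Step 1: δ(even, 1) = (odd, 1, R)  ⊢  1[odd]0000 (head at position 1)
Step 2: δ(odd, 0) = (odd, 0, R)  ⊢  10[odd]000 (head at position 2)
Step 3: δ(odd, 0) = (odd, 0, R)  ⊢  100[odd]00 (head at position 3)
Step 4: δ(odd, 0) = (odd, 0, R)  ⊢  1000[odd]0 (head at position 4)
Step 5: δ(odd, 0) = (odd, 0, R)  ⊢  10000[odd]□ (head at position 5)
Step 6: δ(odd, □) = (qR, □, R)  ⊢  10000□[qR]□ (head at position 6)
The machine is in qR, so it halts and rejects.
Number of transitions executed: 6.

Final answer: 6 steps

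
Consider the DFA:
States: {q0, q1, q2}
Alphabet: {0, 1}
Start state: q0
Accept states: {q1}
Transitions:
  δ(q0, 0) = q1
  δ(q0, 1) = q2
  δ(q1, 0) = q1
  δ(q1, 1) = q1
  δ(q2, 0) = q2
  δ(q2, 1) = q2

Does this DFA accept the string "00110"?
Processing string "00110":
  q0 --0--> q1
  q1 --0--> q1
  q1 --1--> q1
  q1 --1--> q1
  q1 --0--> q1
Final state: q1
Accept states: {q1}
q1 is an accept state, so the string is accepted.

Final answer: Yes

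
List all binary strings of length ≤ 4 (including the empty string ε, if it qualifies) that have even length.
Checking every binary string of length 0 to 4:
  Length 0: accepted: ε | rejected: (none)
  Length 1: accepted: (none) | rejected: 0, 1
  Length 2: accepted: 00, 01, 10, 11 | rejected: (none)
  Length 3: accepted: (none) | rejected: 000, 001, 010, 011, 100, 101, 110, 111
  Length 4: accepted: 0000, 0001, 0010, 0011, 0100, 0101, 0110, 0111, 1000, 1001, 1010, 1011, 1100, 1101, 1110, 1111 | rejected: (none)
Total: 21 string(s).

Final answer: ε, 00, 01, 10, 11, 0000, 0001, 0010, 0011, 0100, 0101, 0110, 0111, 1000, 1001, 1010, 1011, 1100, 1101, 1110, 1111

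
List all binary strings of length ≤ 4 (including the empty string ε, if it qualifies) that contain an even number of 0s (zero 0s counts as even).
Checking every binary string of length 0 to 4:
  Length 0: accepted: ε | rejected: (none)
  Length 1: accepted: 1 | rejected: 0
  Length 2: accepted: 00, 11 | rejected: 01, 10
  Length 3: accepted: 001, 010, 100, 111 | rejected: 000, 011, 101, 110
  Length 4: accepted: 0000, 0011, 0101, 0110, 1001, 1010, 1100, 1111 | rejected: 0001, 0010, 0100, 0111, 1000, 1011, 1101, 1110
Total: 16 string(s).

Final answer: ε, 1, 00, 11, 001, 010, 100, 111, 0000, 0011, 0101, 0110, 1001, 1010, 1100, 1111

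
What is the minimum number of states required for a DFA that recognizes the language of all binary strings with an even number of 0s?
Language: binary strings with an even number of 0s
Lower bound (Myhill–Nerode): the prefixes ε, 0 are pairwise distinguishable:
  ε vs 0: suffix ε distinguishes them (ε has zero 0s (accepted), 0 has one 0 (rejected))
So any DFA needs at least 2 states.
Upper bound: a DFA with 2 states exists (one state per class above).
Minimum states: 2

Final answer: 2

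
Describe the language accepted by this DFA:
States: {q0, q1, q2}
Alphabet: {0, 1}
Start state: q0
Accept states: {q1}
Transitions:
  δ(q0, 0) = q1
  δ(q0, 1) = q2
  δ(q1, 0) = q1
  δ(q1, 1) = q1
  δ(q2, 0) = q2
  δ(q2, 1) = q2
Analyzing the DFA structure:
Start state: q0
Accept states: {q1}
Interpreting what each state remembers (checking against the transitions):
  q0: nothing has been read yet
  q1: the first symbol was 0
  q2: the first symbol was 1 (trap state)
  δ(q0, 0): in q0 (nothing has been read yet), after reading 0 we have: the first symbol was 0 → q1
  δ(q0, 1): in q0 (nothing has been read yet), after reading 1 we have: the first symbol was 1 (trap state) → q2
  δ(q1, 0): in q1 (the first symbol was 0), after reading 0 we have: the first symbol was 0 → q1
  δ(q1, 1): in q1 (the first symbol was 0), after reading 1 we have: the first symbol was 0 → q1
  δ(q2, 0): in q2 (the first symbol was 1 (trap state)), after reading 0 we have: the first symbol was 1 (trap state) → q2
  δ(q2, 1): in q2 (the first symbol was 1 (trap state)), after reading 1 we have: the first symbol was 1 (trap state) → q2
A string is accepted iff it ends in {q1}, i.e. the first symbol was 0.
Language: All binary strings starting with 0

Final answer: All binary strings starting with 0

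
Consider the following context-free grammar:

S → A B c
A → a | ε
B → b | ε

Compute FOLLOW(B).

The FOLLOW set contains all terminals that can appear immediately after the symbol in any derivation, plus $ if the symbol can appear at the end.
B occurs in S → A B c, immediately followed by the terminal c. So FOLLOW(B) = {c}.

Final answer: {c}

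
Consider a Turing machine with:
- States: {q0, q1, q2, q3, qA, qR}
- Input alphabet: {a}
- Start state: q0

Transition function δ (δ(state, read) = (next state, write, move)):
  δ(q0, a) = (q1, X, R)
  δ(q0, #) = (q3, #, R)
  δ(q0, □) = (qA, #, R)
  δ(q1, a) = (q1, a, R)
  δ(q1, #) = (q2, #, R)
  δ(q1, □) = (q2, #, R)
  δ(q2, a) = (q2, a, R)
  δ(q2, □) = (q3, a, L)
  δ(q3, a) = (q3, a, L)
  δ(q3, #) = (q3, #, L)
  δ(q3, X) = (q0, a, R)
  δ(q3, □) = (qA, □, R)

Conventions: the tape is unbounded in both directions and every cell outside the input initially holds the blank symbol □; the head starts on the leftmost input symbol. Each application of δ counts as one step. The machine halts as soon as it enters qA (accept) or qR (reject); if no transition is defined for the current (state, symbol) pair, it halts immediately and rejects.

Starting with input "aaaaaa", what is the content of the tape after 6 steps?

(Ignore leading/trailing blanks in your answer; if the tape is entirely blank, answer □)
Step 0: [q0]aaaaaa (head at position 0)
Step 1: δ(q0, a) = (q1, X, R)  ⊢  X[q1]aaaaa (head at position 1)
Step 2: δ(q1, a) = (q1, a, R)  ⊢  Xa[q1]aaaa (head at position 2)
Step 3: δ(q1, a) = (q1, a, R)  ⊢  Xaa[q1]aaa (head at position 3)
Step 4: δ(q1, a) = (q1, a, R)  ⊢  Xaaa[q1]aa (head at position 4)
Step 5: δ(q1, a) = (q1, a, R)  ⊢  Xaaaa[q1]a (head at position 5)
Step 6: δ(q1, a) = (q1, a, R)  ⊢  Xaaaaa[q1]□ (head at position 6)
Tape after 6 steps (ignoring surrounding blanks): Xaaaaa

Final answer: Tape: Xaaaaa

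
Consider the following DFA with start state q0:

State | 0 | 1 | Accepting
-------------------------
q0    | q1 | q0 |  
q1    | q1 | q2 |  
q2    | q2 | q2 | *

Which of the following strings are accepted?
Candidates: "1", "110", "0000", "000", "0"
"1": q0 → q0; q0 is not accepting → rejected
"110": q0 → q0 → q0 → q1; q1 is not accepting → rejected
"0000": q0 → q1 → q1 → q1 → q1; q1 is not accepting → rejected
"000": q0 → q1 → q1 → q1; q1 is not accepting → rejected
"0": q0 → q1; q1 is not accepting → rejected

Final answer: None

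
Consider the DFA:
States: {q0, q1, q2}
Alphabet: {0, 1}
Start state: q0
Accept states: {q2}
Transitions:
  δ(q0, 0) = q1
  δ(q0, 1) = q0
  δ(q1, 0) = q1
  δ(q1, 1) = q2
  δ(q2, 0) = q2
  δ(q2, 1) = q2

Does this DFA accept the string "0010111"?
Processing string "0010111":
  q0 --0--> q1
  q1 --0--> q1
  q1 --1--> q2
  q2 --0--> q2
  q2 --1--> q2
  q2 --1--> q2
  q2 --1--> q2
Final state: q2
Accept states: {q2}
q2 is an accept state, so the string is accepted.

Final answer: Yes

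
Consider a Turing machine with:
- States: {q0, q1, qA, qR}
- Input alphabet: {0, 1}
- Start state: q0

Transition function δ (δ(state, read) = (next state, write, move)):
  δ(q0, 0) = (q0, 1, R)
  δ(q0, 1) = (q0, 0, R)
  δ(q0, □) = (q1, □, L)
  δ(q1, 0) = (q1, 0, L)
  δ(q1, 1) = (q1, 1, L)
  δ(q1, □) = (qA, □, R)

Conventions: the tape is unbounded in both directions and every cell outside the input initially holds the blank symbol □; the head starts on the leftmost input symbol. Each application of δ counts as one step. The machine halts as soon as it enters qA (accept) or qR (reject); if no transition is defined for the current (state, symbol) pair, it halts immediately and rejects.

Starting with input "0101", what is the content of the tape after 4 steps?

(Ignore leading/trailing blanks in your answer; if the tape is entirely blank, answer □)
Step 0: [q0]0101 (head at position 0)
Step 1: δ(q0, 0) = (q0, 1, R)  ⊢  1[q0]101 (head at position 1)
Step 2: δ(q0, 1) = (q0, 0, R)  ⊢  10[q0]01 (head at position 2)
Step 3: δ(q0, 0) = (q0, 1, R)  ⊢  101[q0]1 (head at position 3)
Step 4: δ(q0, 1) = (q0, 0, R)  ⊢  1010[q0]□ (head at position 4)
Tape after 4 steps (ignoring surrounding blanks): 1010

Final answer: Tape: 1010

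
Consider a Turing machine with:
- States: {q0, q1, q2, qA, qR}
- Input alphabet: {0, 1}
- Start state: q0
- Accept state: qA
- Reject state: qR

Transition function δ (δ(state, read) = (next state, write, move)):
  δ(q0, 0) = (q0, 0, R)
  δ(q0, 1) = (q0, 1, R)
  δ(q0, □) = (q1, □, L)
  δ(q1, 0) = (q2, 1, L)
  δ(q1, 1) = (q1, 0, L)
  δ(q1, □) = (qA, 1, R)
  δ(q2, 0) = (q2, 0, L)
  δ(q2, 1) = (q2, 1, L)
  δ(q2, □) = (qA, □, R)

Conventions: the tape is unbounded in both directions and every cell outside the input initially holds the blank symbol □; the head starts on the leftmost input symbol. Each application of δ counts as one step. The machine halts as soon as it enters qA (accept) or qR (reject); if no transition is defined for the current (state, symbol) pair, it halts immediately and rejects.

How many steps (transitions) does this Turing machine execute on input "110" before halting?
Step 0: [q0]110 (head at position 0)
Step 1: δ(q0, 1) = (q0, 1, R)  ⊢  1[q0]10 (head at position 1)
Step 2: δ(q0, 1) = (q0, 1, R)  ⊢  11[q0]0 (head at position 2)
Step 3: δ(q0, 0) = (q0, 0, R)  ⊢  110[q0]□ (head at position 3)
Step 4: δ(q0, □) = (q1, □, L)  ⊢  11[q1]0□ (head at position 2)
Step 5: δ(q1, 0) = (q2, 1, L)  ⊢  1[q2]11□ (head at position 1)
Step 6: δ(q2, 1) = (q2, 1, L)  ⊢  [q2]111□ (head at position 0)
Step 7: δ(q2, 1) = (q2, 1, L)  ⊢  [q2]□111□ (head at position -1)
Step 8: δ(q2, □) = (qA, □, R)  ⊢  □[qA]111□ (head at position 0)
The machine is in qA, so it halts and accepts.
Number of transitions executed: 8.

Final answer: 8 steps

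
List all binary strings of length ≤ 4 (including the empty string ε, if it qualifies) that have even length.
Checking every binary string of length 0 to 4:
  Length 0: accepted: ε | rejected: (none)
  Length 1: accepted: (none) | rejected: 0, 1
  Length 2: accepted: 00, 01, 10, 11 | rejected: (none)
  Length 3: accepted: (none) | rejected: 000, 001, 010, 011, 100, 101, 110, 111
  Length 4: accepted: 0000, 0001, 0010, 0011, 0100, 0101, 0110, 0111, 1000, 1001, 1010, 1011, 1100, 1101, 1110, 1111 | rejected: (none)
Total: 21 string(s).

Final answer: ε, 00, 01, 10, 11, 0000, 0001, 0010, 0011, 0100, 0101, 0110, 0111, 1000, 1001, 1010, 1011, 1100, 1101, 1110, 1111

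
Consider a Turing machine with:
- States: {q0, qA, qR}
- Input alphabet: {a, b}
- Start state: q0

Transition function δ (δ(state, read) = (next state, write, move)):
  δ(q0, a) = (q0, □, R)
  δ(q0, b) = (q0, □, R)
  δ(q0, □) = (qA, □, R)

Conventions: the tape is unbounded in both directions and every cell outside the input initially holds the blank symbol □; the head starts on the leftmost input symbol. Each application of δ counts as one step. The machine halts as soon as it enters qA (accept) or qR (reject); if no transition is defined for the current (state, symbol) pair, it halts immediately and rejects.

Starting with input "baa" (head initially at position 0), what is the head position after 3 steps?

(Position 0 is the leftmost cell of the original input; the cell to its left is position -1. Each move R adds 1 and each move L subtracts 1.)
Step 0: [q0]baa (head at position 0)
Step 1: δ(q0, b) = (q0, □, R)  ⊢  □[q0]aa (head at position 1)
Step 2: δ(q0, a) = (q0, □, R)  ⊢  □□[q0]a (head at position 2)
Step 3: δ(q0, a) = (q0, □, R)  ⊢  □□□[q0]□ (head at position 3)
Head position after 3 steps: 3

Final answer: Position 3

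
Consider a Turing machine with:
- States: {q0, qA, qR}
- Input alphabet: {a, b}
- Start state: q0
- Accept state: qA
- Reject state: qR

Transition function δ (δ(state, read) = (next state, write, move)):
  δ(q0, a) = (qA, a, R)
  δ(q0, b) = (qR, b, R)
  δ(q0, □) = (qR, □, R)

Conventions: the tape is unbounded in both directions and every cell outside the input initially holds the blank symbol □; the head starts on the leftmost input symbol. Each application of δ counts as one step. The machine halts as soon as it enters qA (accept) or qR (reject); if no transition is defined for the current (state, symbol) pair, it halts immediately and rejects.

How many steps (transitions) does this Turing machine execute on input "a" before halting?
Step 0: [q0]a (head at position 0)
Step 1: δ(q0, a) = (qA, a, R)  ⊢  a[qA]□ (head at position 1)
The machine is in qA, so it halts and accepts.
Number of transitions executed: 1.

Final answer: 1 steps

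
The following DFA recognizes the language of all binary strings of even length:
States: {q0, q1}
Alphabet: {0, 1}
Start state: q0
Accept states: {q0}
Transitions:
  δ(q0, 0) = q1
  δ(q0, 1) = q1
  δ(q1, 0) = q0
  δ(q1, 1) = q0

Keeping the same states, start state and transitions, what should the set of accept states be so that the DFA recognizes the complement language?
The DFA is complete (every state has a transition on every symbol), so the complement
is recognized by the same DFA with accepting and non-accepting states swapped.
Original accept states: {q0}
Complement accept states = All states - Original accept states
= {q0, q1} - {q0}
= {q1}
Complement language: strings of ODD length

Final answer: {q1}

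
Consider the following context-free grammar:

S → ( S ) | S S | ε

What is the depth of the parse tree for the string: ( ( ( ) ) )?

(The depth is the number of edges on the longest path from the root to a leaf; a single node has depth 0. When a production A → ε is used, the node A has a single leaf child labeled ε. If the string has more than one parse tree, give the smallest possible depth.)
The string is 3 nested pairs. The shallowest parse tree applies S → ( S ) 3 times (one node per nested pair, each a child of the previous) and then S → ε in the middle.
S nodes at depths 0..3, ε leaf at depth 4; parentheses leaves are at depths 1..3.
(Using S → S S with an S → ε child anywhere only adds levels, so it cannot give a shallower tree.)
Depth = 4.

Final answer: 4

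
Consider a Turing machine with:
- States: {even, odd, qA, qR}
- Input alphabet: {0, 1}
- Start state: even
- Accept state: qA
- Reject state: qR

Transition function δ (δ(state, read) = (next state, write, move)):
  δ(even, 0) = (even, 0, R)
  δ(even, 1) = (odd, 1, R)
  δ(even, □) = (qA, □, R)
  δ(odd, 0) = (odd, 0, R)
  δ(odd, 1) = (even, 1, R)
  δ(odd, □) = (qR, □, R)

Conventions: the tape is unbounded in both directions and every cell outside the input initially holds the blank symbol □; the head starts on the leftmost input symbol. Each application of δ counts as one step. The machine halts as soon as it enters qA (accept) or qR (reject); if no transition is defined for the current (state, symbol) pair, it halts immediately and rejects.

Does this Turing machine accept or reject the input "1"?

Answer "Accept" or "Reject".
Step 0: [even]1 (head at position 0)
Step 1: δ(even, 1) = (odd, 1, R)  ⊢  1[odd]□ (head at position 1)
Step 2: δ(odd, □) = (qR, □, R)  ⊢  1□[qR]□ (head at position 2)
The machine is in qR, so it halts and rejects.

Final answer: Reject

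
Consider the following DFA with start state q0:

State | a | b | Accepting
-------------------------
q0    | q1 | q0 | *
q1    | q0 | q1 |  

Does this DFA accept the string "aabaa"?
Start in q0.
Read 'a': q0 → q1
Read 'a': q1 → q0
Read 'b': q0 → q0
Read 'a': q0 → q1
Read 'a': q1 → q0
Final state q0 is accepting, so the string is accepted.

Final answer: Yes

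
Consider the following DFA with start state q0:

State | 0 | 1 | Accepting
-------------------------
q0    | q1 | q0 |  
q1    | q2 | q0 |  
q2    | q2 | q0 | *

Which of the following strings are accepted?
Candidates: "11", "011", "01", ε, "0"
"11": q0 → q0 → q0; q0 is not accepting → rejected
"011": q0 → q1 → q0 → q0; q0 is not accepting → rejected
"01": q0 → q1 → q0; q0 is not accepting → rejected
ε: q0; q0 is not accepting → rejected
"0": q0 → q1; q1 is not accepting → rejected

Final answer: None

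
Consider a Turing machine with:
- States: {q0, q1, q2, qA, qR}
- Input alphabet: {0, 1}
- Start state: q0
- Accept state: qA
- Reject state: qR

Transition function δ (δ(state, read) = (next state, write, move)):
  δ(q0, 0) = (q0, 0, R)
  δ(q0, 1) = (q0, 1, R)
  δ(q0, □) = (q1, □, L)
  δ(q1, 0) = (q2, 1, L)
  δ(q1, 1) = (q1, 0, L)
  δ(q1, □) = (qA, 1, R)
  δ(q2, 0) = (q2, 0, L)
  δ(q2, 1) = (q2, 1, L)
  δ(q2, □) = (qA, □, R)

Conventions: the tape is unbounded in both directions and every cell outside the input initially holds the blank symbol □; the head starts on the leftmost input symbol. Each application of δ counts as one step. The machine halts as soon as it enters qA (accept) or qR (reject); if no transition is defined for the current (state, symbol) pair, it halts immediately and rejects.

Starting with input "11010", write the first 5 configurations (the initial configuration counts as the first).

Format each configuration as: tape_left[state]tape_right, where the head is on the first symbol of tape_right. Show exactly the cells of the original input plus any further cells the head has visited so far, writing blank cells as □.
Step 0: [q0]11010 (head at position 0)
Step 1: δ(q0, 1) = (q0, 1, R)  ⊢  1[q0]1010 (head at position 1)
Step 2: δ(q0, 1) = (q0, 1, R)  ⊢  11[q0]010 (head at position 2)
Step 3: δ(q0, 0) = (q0, 0, R)  ⊢  110[q0]10 (head at position 3)
Step 4: δ(q0, 1) = (q0, 1, R)  ⊢  1101[q0]0 (head at position 4)

Final answer: [q0]11010 ⊢ 1[q0]1010 ⊢ 11[q0]010 ⊢ 110[q0]10 ⊢ 1101[q0]0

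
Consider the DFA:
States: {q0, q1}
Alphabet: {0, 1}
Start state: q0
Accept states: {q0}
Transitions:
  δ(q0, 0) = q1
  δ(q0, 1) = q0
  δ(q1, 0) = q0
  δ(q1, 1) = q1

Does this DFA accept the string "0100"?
Processing string "0100":
  q0 --0--> q1
  q1 --1--> q1
  q1 --0--> q0
  q0 --0--> q1
Final state: q1
Accept states: {q0}
q1 is not an accept state, so the string is rejected.

Final answer: No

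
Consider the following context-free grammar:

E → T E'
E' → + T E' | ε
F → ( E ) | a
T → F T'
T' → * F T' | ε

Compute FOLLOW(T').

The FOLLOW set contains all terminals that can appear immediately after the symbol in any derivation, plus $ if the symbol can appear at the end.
Useful FIRST sets: FIRST(E') = {+, ε}, FIRST(T') = {*, ε} (both E' and T' are nullable).
FOLLOW(E): E is the start symbol → $; E appears in F → ( E ) followed by ')' → FOLLOW(E) = {), $}.
FOLLOW(E'): E' appears at the right end of E → T E' and of E' → + T E', so FOLLOW(E') ⊇ FOLLOW(E) (the second occurrence adds nothing new). FOLLOW(E') = {), $}.
FOLLOW(T): in E → T E' and E' → + T E', T is followed by E': add FIRST(E') minus ε = {+}; since E' is nullable, also add FOLLOW(E) and FOLLOW(E') = {), $}. FOLLOW(T) = {+, ), $}.
FOLLOW(T'): T' appears at the right end of T → F T' and of T' → * F T', so FOLLOW(T') = FOLLOW(T) = {+, ), $}.

Final answer: {$, ), +}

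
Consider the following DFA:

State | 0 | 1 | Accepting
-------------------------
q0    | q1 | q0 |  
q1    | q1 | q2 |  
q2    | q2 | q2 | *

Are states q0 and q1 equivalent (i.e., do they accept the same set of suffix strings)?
Try the suffix "1".
From q0: q0 → q0 — not accepting.
From q1: q1 → q2 — accepting.
The two states disagree on this suffix, so they are not equivalent.

Final answer: No. Distinguishing string: "1" - accepted from q1 but not from q0.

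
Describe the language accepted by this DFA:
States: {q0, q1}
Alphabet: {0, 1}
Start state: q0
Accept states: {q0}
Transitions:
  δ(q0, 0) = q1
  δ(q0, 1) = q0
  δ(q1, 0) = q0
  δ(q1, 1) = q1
Analyzing the DFA structure:
Start state: q0
Accept states: {q0}
Interpreting what each state remembers (checking against the transitions):
  q0: an even number of 0s has been read so far
  q1: an odd number of 0s has been read so far
  δ(q0, 0): in q0 (an even number of 0s has been read so far), after reading 0 we have: an odd number of 0s has been read so far → q1
  δ(q0, 1): in q0 (an even number of 0s has been read so far), after reading 1 we have: an even number of 0s has been read so far → q0
  δ(q1, 0): in q1 (an odd number of 0s has been read so far), after reading 0 we have: an even number of 0s has been read so far → q0
  δ(q1, 1): in q1 (an odd number of 0s has been read so far), after reading 1 we have: an odd number of 0s has been read so far → q1
A string is accepted iff it ends in {q0}, i.e. an even number of 0s has been read so far.
Language: All binary strings with an even number of 0s

Final answer: All binary strings with an even number of 0s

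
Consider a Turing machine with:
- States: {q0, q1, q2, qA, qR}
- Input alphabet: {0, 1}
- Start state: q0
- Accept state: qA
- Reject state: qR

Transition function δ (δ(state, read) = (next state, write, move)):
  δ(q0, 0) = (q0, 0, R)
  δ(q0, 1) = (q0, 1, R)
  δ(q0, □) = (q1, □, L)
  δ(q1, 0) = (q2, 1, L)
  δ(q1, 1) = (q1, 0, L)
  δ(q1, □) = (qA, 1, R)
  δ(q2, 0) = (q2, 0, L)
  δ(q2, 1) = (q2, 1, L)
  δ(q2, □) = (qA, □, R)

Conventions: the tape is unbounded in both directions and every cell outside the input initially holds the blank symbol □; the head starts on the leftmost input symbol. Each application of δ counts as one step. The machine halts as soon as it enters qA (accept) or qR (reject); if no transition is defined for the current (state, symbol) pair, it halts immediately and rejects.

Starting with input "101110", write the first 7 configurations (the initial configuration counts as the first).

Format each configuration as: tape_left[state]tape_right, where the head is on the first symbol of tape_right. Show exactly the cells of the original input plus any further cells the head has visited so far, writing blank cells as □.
Step 0: [q0]101110 (head at position 0)
Step 1: δ(q0, 1) = (q0, 1, R)  ⊢  1[q0]01110 (head at position 1)
Step 2: δ(q0, 0) = (q0, 0, R)  ⊢  10[q0]1110 (head at position 2)
Step 3: δ(q0, 1) = (q0, 1, R)  ⊢  101[q0]110 (head at position 3)
Step 4: δ(q0, 1) = (q0, 1, R)  ⊢  1011[q0]10 (head at position 4)
Step 5: δ(q0, 1) = (q0, 1, R)  ⊢  10111[q0]0 (head at position 5)
Step 6: δ(q0, 0) = (q0, 0, R)  ⊢  101110[q0]□ (head at position 6)

Final answer: [q0]101110 ⊢ 1[q0]01110 ⊢ 10[q0]1110 ⊢ 101[q0]110 ⊢ 1011[q0]10 ⊢ 10111[q0]0 ⊢ 101110[q0]□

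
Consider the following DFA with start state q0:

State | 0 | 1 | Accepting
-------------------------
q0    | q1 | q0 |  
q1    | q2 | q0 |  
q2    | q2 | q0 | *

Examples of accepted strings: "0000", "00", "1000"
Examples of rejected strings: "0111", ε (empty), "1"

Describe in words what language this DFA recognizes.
binary strings ending with '00'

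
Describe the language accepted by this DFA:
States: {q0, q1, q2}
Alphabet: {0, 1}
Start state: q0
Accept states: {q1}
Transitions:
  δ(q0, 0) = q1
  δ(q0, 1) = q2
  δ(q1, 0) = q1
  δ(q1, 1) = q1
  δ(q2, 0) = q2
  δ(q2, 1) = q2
Analyzing the DFA structure:
Start state: q0
Accept states: {q1}
Interpreting what each state remembers (checking against the transitions):
  q0: nothing has been read yet
  q1: the first symbol was 0
  q2: the first symbol was 1 (trap state)
  δ(q0, 0): in q0 (nothing has been read yet), after reading 0 we have: the first symbol was 0 → q1
  δ(q0, 1): in q0 (nothing has been read yet), after reading 1 we have: the first symbol was 1 (trap state) → q2
  δ(q1, 0): in q1 (the first symbol was 0), after reading 0 we have: the first symbol was 0 → q1
  δ(q1, 1): in q1 (the first symbol was 0), after reading 1 we have: the first symbol was 0 → q1
  δ(q2, 0): in q2 (the first symbol was 1 (trap state)), after reading 0 we have: the first symbol was 1 (trap state) → q2
  δ(q2, 1): in q2 (the first symbol was 1 (trap state)), after reading 1 we have: the first symbol was 1 (trap state) → q2
A string is accepted iff it ends in {q1}, i.e. the first symbol was 0.
Language: All binary strings starting with 0

Final answer: All binary strings starting with 0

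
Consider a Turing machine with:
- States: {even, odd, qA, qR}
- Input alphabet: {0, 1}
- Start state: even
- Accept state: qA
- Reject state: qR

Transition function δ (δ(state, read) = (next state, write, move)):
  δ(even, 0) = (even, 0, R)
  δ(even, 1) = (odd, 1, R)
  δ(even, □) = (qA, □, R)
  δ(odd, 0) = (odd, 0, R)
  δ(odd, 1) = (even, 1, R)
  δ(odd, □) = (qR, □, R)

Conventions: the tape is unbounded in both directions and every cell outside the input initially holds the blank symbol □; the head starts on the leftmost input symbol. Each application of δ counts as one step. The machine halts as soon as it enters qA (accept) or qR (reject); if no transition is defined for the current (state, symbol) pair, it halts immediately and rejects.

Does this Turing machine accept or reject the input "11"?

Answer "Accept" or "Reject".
Step 0: [even]11 (head at position 0)
Step 1: δ(even, 1) = (odd, 1, R)  ⊢  1[odd]1 (head at position 1)
Step 2: δ(odd, 1) = (even, 1, R)  ⊢  11[even]□ (head at position 2)
Step 3: δ(even, □) = (qA, □, R)  ⊢  11□[qA]□ (head at position 3)
The machine is in qA, so it halts and accepts.

Final answer: Accept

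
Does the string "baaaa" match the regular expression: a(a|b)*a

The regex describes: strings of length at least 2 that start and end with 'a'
No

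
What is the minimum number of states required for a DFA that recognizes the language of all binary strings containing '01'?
Language: binary strings containing '01'
Lower bound (Myhill–Nerode): the prefixes ε, 0, 01 are pairwise distinguishable:
  ε vs 01: suffix ε distinguishes them (ε is rejected, 01 is accepted)
  0 vs 01: suffix ε distinguishes them (0 is rejected, 01 is accepted)
  ε vs 0: suffix 1 distinguishes them (ε·1 = 1 is rejected, 0·1 = 01 is accepted)
So any DFA needs at least 3 states.
Upper bound: a DFA with 3 states exists (one state per class above: 'no progress', 'last symbol 0', and 'seen 01' (accepting sink)).
Minimum states: 3

Final answer: 3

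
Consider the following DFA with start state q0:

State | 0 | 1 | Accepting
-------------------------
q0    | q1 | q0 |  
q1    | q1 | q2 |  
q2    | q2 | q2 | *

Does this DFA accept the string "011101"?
Start in q0.
Read '0': q0 → q1
Read '1': q1 → q2
Read '1': q2 → q2
Read '1': q2 → q2
Read '0': q2 → q2
Read '1': q2 → q2
Final state q2 is accepting, so the string is accepted.

Final answer: Yes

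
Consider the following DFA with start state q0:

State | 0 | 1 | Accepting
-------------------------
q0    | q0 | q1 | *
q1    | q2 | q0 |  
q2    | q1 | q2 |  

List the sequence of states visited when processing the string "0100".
q0 → q0 → q1 → q2 → q1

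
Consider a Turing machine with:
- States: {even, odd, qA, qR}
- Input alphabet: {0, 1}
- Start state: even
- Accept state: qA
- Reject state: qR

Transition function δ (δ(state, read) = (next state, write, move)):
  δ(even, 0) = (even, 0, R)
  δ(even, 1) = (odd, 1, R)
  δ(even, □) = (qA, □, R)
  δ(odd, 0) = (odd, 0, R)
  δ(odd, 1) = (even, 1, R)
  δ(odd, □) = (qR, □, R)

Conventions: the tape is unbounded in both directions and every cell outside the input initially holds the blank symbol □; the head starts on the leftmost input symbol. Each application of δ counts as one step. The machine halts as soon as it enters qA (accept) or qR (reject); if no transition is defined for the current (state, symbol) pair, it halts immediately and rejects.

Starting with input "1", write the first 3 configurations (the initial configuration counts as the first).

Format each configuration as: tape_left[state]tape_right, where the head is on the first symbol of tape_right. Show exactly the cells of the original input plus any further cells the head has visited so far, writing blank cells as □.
Step 0: [even]1 (head at position 0)
Step 1: δ(even, 1) = (odd, 1, R)  ⊢  1[odd]□ (head at position 1)
Step 2: δ(odd, □) = (qR, □, R)  ⊢  1□[qR]□ (head at position 2)

Final answer: [even]1 ⊢ 1[odd]□ ⊢ 1□[qR]□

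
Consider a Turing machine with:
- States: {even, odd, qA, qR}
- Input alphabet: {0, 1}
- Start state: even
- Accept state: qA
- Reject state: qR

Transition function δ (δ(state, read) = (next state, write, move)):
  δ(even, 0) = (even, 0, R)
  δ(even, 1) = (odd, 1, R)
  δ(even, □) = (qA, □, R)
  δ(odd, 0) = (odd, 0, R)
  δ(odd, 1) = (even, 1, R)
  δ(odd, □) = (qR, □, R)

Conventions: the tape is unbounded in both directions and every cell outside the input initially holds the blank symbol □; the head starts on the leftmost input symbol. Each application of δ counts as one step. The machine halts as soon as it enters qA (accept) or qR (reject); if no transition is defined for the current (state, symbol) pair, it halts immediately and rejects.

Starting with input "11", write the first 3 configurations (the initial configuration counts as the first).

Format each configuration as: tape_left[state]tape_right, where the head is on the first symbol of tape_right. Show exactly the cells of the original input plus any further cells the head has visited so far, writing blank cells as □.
Step 0: [even]11 (head at position 0)
Step 1: δ(even, 1) = (odd, 1, R)  ⊢  1[odd]1 (head at position 1)
Step 2: δ(odd, 1) = (even, 1, R)  ⊢  11[even]□ (head at position 2)

Final answer: [even]11 ⊢ 1[odd]1 ⊢ 11[even]□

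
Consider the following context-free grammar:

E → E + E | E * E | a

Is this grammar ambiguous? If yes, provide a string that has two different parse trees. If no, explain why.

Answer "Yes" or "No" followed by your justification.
Two different leftmost derivations of a + a * a:
  (1) E ⇒ E + E ⇒ a + E ⇒ a + E * E ⇒ a + a * E ⇒ a + a * a   (tree groups a + (a * a))
  (2) E ⇒ E * E ⇒ E + E * E ⇒ a + E * E ⇒ a + a * E ⇒ a + a * a   (tree groups (a + a) * a)
Two distinct leftmost derivations = two distinct parse trees, so the grammar is ambiguous.

Final answer: Yes - the string 'a + a * a' has two distinct leftmost derivations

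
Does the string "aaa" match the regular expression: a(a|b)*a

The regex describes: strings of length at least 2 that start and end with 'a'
Yes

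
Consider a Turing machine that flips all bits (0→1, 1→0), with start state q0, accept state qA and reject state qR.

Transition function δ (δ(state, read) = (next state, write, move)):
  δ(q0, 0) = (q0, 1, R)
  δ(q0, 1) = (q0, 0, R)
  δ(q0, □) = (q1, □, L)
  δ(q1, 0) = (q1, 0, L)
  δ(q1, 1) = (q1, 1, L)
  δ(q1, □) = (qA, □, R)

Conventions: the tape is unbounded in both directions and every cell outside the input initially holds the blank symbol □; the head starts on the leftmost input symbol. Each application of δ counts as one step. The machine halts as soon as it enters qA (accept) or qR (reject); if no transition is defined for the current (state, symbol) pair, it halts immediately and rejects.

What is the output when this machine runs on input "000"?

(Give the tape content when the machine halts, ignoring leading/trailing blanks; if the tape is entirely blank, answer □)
Step 0: [q0]000 (head at position 0)
Step 1: δ(q0, 0) = (q0, 1, R)  ⊢  1[q0]00 (head at position 1)
Step 2: δ(q0, 0) = (q0, 1, R)  ⊢  11[q0]0 (head at position 2)
Step 3: δ(q0, 0) = (q0, 1, R)  ⊢  111[q0]□ (head at position 3)
Step 4: δ(q0, □) = (q1, □, L)  ⊢  11[q1]1□ (head at position 2)
Step 5: δ(q1, 1) = (q1, 1, L)  ⊢  1[q1]11□ (head at position 1)
Step 6: δ(q1, 1) = (q1, 1, L)  ⊢  [q1]111□ (head at position 0)
Step 7: δ(q1, 1) = (q1, 1, L)  ⊢  [q1]□111□ (head at position -1)
Step 8: δ(q1, □) = (qA, □, R)  ⊢  □[qA]111□ (head at position 0)
The machine is in qA, so it halts and accepts.
Tape content when halted (ignoring surrounding blanks): 111

Final answer: Output: 111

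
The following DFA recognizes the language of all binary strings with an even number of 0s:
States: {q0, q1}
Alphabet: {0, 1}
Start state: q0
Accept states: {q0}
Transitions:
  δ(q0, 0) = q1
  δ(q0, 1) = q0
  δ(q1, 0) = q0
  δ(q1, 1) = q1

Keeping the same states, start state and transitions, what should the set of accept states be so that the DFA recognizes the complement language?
The DFA is complete (every state has a transition on every symbol), so the complement
is recognized by the same DFA with accepting and non-accepting states swapped.
Original accept states: {q0}
Complement accept states = All states - Original accept states
= {q0, q1} - {q0}
= {q1}
Complement language: strings with an ODD number of 0s

Final answer: {q1}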